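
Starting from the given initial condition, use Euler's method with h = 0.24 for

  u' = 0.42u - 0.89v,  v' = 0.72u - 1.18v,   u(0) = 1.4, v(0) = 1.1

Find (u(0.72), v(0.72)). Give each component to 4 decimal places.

1.1345, 0.9016

Euler on (u,v): u_{n+1} = u_n + h·u', v_{n+1} = v_n + h·v'.
0.000000: (1.400000, 1.100000); f=(-0.391000, -0.290000) → (1.306160, 1.030400)
0.240000: (1.306160, 1.030400); f=(-0.368469, -0.275437) → (1.217727, 0.964295)
0.480000: (1.217727, 0.964295); f=(-0.346777, -0.261105) → (1.134501, 0.901630)
(u(0.72), v(0.72)) ≈ (1.1345, 0.9016)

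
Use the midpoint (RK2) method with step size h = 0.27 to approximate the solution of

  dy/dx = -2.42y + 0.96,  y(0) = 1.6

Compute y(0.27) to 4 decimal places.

1.0706

Midpoint: k1 = f(x_n, y_n); k2 = f(x_n + h/2, y_n + (h/2)·k1); y_{n+1} = y_n + h·k2.
x=0.000000, y=1.600000:
  k1 = f(0.000000, 1.600000) = -2.912000
  k2 = f(0.135000, 1.206880) = -1.960650
  y ← 1.600000 + 0.27·(-1.960650) = 1.070625
y(0.27) ≈ 1.0706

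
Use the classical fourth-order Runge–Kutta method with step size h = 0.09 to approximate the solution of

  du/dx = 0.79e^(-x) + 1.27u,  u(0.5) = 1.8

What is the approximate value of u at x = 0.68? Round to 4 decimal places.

RK4: k1 = f(x_n, u_n); k2 = f(x_n + h/2, u_n + (h/2)·k1); k3 = f(x_n + h/2, u_n + (h/2)·k2); k4 = f(x_n + h, u_n + h·k3); u_{n+1} = u_n + (h/6)·(k1 + 2k2 + 2k3 + k4).
x=0.500000, u=1.800000:
  k1 = f(0.500000, 1.800000) = 2.765159
  k2 = f(0.545000, 1.924432) = 2.902104
  k3 = f(0.545000, 1.930595) = 2.909930
  k4 = f(0.590000, 2.061894) = 3.056524
  u ← 1.800000 + (0.09/6)·(k1 + 2k2 + 2k3 + k4) = 2.061686
x=0.590000, u=2.061686:
  k1 = f(0.590000, 2.061686) = 3.056260
  k2 = f(0.635000, 2.199218) = 3.211656
  k3 = f(0.635000, 2.206211) = 3.220537
  k4 = f(0.680000, 2.351535) = 3.386676
  u ← 2.061686 + (0.09/6)·(k1 + 2k2 + 2k3 + k4) = 2.351296
u(0.68) ≈ 2.3513

2.3513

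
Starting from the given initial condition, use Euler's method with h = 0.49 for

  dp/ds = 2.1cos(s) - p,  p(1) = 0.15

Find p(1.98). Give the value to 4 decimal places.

0.4056

Euler: p_{n+1} = p_n + h·f(s_n, p_n).
s=1.000000, p=0.150000: f=0.984635 → p ← 0.150000 + 0.49·0.984635 = 0.632471
s=1.490000, p=0.632471: f=-0.462983 → p ← 0.632471 + 0.49·(-0.462983) = 0.405609
p(1.98) ≈ 0.4056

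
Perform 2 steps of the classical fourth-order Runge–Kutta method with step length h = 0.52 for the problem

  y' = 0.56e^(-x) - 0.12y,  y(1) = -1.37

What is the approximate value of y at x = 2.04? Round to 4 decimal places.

-1.0854

RK4: k1 = f(x_n, y_n); k2 = f(x_n + h/2, y_n + (h/2)·k1); k3 = f(x_n + h/2, y_n + (h/2)·k2); k4 = f(x_n + h, y_n + h·k3); y_{n+1} = y_n + (h/6)·(k1 + 2k2 + 2k3 + k4).
x=1.000000, y=-1.370000:
  k1 = f(1.000000, -1.370000) = 0.370412
  k2 = f(1.260000, -1.273693) = 0.311689
  k3 = f(1.260000, -1.288961) = 0.313522
  k4 = f(1.520000, -1.206969) = 0.267315
  y ← -1.370000 + (0.52/6)·(k1 + 2k2 + 2k3 + k4) = -1.206360
x=1.520000, y=-1.206360:
  k1 = f(1.520000, -1.206360) = 0.267242
  k2 = f(1.780000, -1.136878) = 0.230863
  k3 = f(1.780000, -1.146336) = 0.231998
  k4 = f(2.040000, -1.085722) = 0.203103
  y ← -1.206360 + (0.52/6)·(k1 + 2k2 + 2k3 + k4) = -1.085368
y(2.04) ≈ -1.0854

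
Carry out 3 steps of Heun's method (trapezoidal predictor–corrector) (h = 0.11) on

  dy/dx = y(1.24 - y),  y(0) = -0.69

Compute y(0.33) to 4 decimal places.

Heun: k1 = f(x_n, y_n); k2 = f(x_n + h, y_n + h·k1); y_{n+1} = y_n + (h/2)·(k1 + k2).
x=0.000000, y=-0.690000:
  k1 = f(0.000000, -0.690000) = -1.331700
  k2 = f(0.110000, -0.836487) = -1.736954
  y ← -0.690000 + (0.11/2)·(-1.331700 + (-1.736954)) = -0.858776
x=0.110000, y=-0.858776:
  k1 = f(0.110000, -0.858776) = -1.802378
  k2 = f(0.220000, -1.057038) = -2.428055
  y ← -0.858776 + (0.11/2)·(-1.802378 + (-2.428055)) = -1.091450
x=0.220000, y=-1.091450:
  k1 = f(0.220000, -1.091450) = -2.544661
  k2 = f(0.330000, -1.371362) = -3.581125
  y ← -1.091450 + (0.11/2)·(-2.544661 + (-3.581125)) = -1.428368
y(0.33) ≈ -1.4284

-1.4284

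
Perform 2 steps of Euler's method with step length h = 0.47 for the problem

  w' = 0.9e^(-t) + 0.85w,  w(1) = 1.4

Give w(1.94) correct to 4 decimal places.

Euler: w_{n+1} = w_n + h·f(t_n, w_n).
t=1.000000, w=1.400000: f=1.521091 → w ← 1.400000 + 0.47·1.521091 = 2.114913
t=1.470000, w=2.114913: f=2.004609 → w ← 2.114913 + 0.47·2.004609 = 3.057079
w(1.94) ≈ 3.0571

3.0571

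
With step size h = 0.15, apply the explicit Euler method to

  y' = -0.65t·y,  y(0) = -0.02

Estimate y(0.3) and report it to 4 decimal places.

-0.0197

Euler: y_{n+1} = y_n + h·f(t_n, y_n).
t=0.000000, y=-0.020000: f=0.000000 → y ← -0.020000 + 0.15·0.000000 = -0.020000
t=0.150000, y=-0.020000: f=0.001950 → y ← -0.020000 + 0.15·0.001950 = -0.019707
y(0.3) ≈ -0.0197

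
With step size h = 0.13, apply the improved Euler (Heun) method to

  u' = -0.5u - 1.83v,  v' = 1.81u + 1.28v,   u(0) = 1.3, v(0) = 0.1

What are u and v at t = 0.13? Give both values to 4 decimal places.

1.1569, 0.4366

Heun on (u,v): k1 = f(t_n, state_n); k2 = f(t_n + h, state_n + h·k1); state_{n+1} = state_n + (h/2)·(k1 + k2).
0.000000: (1.300000, 0.100000)
  k1 = (-0.833000, 2.481000)
  predictor → (1.191710, 0.422530)
  k2 = (-1.369085, 2.697834)
  → (1.156864, 0.436624)
(u(0.13), v(0.13)) ≈ (1.1569, 0.4366)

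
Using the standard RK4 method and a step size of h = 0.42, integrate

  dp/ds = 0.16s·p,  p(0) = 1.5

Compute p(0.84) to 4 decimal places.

1.5871

RK4: k1 = f(s_n, p_n); k2 = f(s_n + h/2, p_n + (h/2)·k1); k3 = f(s_n + h/2, p_n + (h/2)·k2); k4 = f(s_n + h, p_n + h·k3); p_{n+1} = p_n + (h/6)·(k1 + 2k2 + 2k3 + k4).
s=0.000000, p=1.500000:
  k1 = f(0.000000, 1.500000) = 0.000000
  k2 = f(0.210000, 1.500000) = 0.050400
  k3 = f(0.210000, 1.510584) = 0.050756
  k4 = f(0.420000, 1.521317) = 0.102233
  p ← 1.500000 + (0.42/6)·(k1 + 2k2 + 2k3 + k4) = 1.521318
s=0.420000, p=1.521318:
  k1 = f(0.420000, 1.521318) = 0.102233
  k2 = f(0.630000, 1.542787) = 0.155513
  k3 = f(0.630000, 1.553976) = 0.156641
  k4 = f(0.840000, 1.587107) = 0.213307
  p ← 1.521318 + (0.42/6)·(k1 + 2k2 + 2k3 + k4) = 1.587107
p(0.84) ≈ 1.5871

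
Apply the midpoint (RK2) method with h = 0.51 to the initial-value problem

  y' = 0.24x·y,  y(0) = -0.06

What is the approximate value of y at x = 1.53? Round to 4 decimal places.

Midpoint: k1 = f(x_n, y_n); k2 = f(x_n + h/2, y_n + (h/2)·k1); y_{n+1} = y_n + h·k2.
x=0.000000, y=-0.060000:
  k1 = f(0.000000, -0.060000) = 0.000000
  k2 = f(0.255000, -0.060000) = -0.003672
  y ← -0.060000 + 0.51·(-0.003672) = -0.061873
x=0.510000, y=-0.061873:
  k1 = f(0.510000, -0.061873) = -0.007573
  k2 = f(0.765000, -0.063804) = -0.011714
  y ← -0.061873 + 0.51·(-0.011714) = -0.067847
x=1.020000, y=-0.067847:
  k1 = f(1.020000, -0.067847) = -0.016609
  k2 = f(1.275000, -0.072082) = -0.022057
  y ← -0.067847 + 0.51·(-0.022057) = -0.079096
y(1.53) ≈ -0.0791

-0.0791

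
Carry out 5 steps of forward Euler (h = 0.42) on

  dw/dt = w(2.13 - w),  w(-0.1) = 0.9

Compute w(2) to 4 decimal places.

Euler: w_{n+1} = w_n + h·f(t_n, w_n).
t=-0.100000, w=0.900000: f=1.107000 → w ← 0.900000 + 0.42·1.107000 = 1.364940
t=0.320000, w=1.364940: f=1.044261 → w ← 1.364940 + 0.42·1.044261 = 1.803530
t=0.740000, w=1.803530: f=0.588799 → w ← 1.803530 + 0.42·0.588799 = 2.050825
t=1.160000, w=2.050825: f=0.162374 → w ← 2.050825 + 0.42·0.162374 = 2.119022
t=1.580000, w=2.119022: f=0.023262 → w ← 2.119022 + 0.42·0.023262 = 2.128792
w(2) ≈ 2.1288

2.1288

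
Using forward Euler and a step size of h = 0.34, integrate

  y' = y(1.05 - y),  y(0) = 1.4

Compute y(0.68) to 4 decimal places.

Euler: y_{n+1} = y_n + h·f(t_n, y_n).
t=0.000000, y=1.400000: f=-0.490000 → y ← 1.400000 + 0.34·(-0.490000) = 1.233400
t=0.340000, y=1.233400: f=-0.226206 → y ← 1.233400 + 0.34·(-0.226206) = 1.156490
y(0.68) ≈ 1.1565

1.1565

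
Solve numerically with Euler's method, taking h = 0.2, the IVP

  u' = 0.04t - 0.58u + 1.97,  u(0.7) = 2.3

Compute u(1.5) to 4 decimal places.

Euler: u_{n+1} = u_n + h·f(t_n, u_n).
t=0.700000, u=2.300000: f=0.664000 → u ← 2.300000 + 0.2·0.664000 = 2.432800
t=0.900000, u=2.432800: f=0.594976 → u ← 2.432800 + 0.2·0.594976 = 2.551795
t=1.100000, u=2.551795: f=0.533959 → u ← 2.551795 + 0.2·0.533959 = 2.658587
t=1.300000, u=2.658587: f=0.480020 → u ← 2.658587 + 0.2·0.480020 = 2.754591
u(1.5) ≈ 2.7546

2.7546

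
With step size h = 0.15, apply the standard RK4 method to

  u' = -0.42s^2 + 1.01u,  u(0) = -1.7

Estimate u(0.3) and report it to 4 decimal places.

-2.3057

RK4: k1 = f(s_n, u_n); k2 = f(s_n + h/2, u_n + (h/2)·k1); k3 = f(s_n + h/2, u_n + (h/2)·k2); k4 = f(s_n + h, u_n + h·k3); u_{n+1} = u_n + (h/6)·(k1 + 2k2 + 2k3 + k4).
s=0.000000, u=-1.700000:
  k1 = f(0.000000, -1.700000) = -1.717000
  k2 = f(0.075000, -1.828775) = -1.849425
  k3 = f(0.075000, -1.838707) = -1.859456
  k4 = f(0.150000, -1.978918) = -2.008158
  u ← -1.700000 + (0.15/6)·(k1 + 2k2 + 2k3 + k4) = -1.978573
s=0.150000, u=-1.978573:
  k1 = f(0.150000, -1.978573) = -2.007809
  k2 = f(0.225000, -2.129159) = -2.171713
  k3 = f(0.225000, -2.141451) = -2.184128
  k4 = f(0.300000, -2.306192) = -2.367054
  u ← -1.978573 + (0.15/6)·(k1 + 2k2 + 2k3 + k4) = -2.305737
u(0.3) ≈ -2.3057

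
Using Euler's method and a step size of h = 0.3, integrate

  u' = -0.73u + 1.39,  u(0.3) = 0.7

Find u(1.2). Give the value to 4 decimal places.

Euler: u_{n+1} = u_n + h·f(s_n, u_n).
s=0.300000, u=0.700000: f=0.879000 → u ← 0.700000 + 0.3·0.879000 = 0.963700
s=0.600000, u=0.963700: f=0.686499 → u ← 0.963700 + 0.3·0.686499 = 1.169650
s=0.900000, u=1.169650: f=0.536156 → u ← 1.169650 + 0.3·0.536156 = 1.330496
u(1.2) ≈ 1.3305

1.3305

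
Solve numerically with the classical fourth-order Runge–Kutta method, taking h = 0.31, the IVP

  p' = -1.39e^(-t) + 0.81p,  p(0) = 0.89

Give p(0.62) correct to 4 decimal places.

0.6147

RK4: k1 = f(t_n, p_n); k2 = f(t_n + h/2, p_n + (h/2)·k1); k3 = f(t_n + h/2, p_n + (h/2)·k2); k4 = f(t_n + h, p_n + h·k3); p_{n+1} = p_n + (h/6)·(k1 + 2k2 + 2k3 + k4).
t=0.000000, p=0.890000:
  k1 = f(0.000000, 0.890000) = -0.669100
  k2 = f(0.155000, 0.786290) = -0.553523
  k3 = f(0.155000, 0.804204) = -0.539012
  k4 = f(0.310000, 0.722906) = -0.433937
  p ← 0.890000 + (0.31/6)·(k1 + 2k2 + 2k3 + k4) = 0.720115
t=0.310000, p=0.720115:
  k1 = f(0.310000, 0.720115) = -0.436199
  k2 = f(0.465000, 0.652504) = -0.344580
  k3 = f(0.465000, 0.666705) = -0.333077
  k4 = f(0.620000, 0.616861) = -0.248086
  p ← 0.720115 + (0.31/6)·(k1 + 2k2 + 2k3 + k4) = 0.614735
p(0.62) ≈ 0.6147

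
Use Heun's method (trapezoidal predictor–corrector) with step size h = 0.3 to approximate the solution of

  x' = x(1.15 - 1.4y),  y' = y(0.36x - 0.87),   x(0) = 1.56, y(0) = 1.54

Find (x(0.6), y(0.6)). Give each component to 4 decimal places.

Heun on (x,y): k1 = f(t_n, state_n); k2 = f(t_n + h, state_n + h·k1); state_{n+1} = state_n + (h/2)·(k1 + k2).
0.000000: (1.560000, 1.540000)
  k1 = (-1.569360, -0.474936)
  predictor → (1.089192, 1.397519)
  k2 = (-0.878463, -0.667862)
  → (1.192827, 1.368580)
0.300000: (1.192827, 1.368580)
  k1 = (-0.913720, -0.602972)
  predictor → (0.918711, 1.187689)
  k2 = (-0.471082, -0.640478)
  → (0.985106, 1.182063)
(x(0.6), y(0.6)) ≈ (0.9851, 1.1821)

0.9851, 1.1821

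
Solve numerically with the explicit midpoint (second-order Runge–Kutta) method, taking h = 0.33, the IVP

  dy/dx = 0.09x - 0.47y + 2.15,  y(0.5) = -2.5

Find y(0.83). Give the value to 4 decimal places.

Midpoint: k1 = f(x_n, y_n); k2 = f(x_n + h/2, y_n + (h/2)·k1); y_{n+1} = y_n + h·k2.
x=0.500000, y=-2.500000:
  k1 = f(0.500000, -2.500000) = 3.370000
  k2 = f(0.665000, -1.943950) = 3.123506
  y ← -2.500000 + 0.33·3.123506 = -1.469243
y(0.83) ≈ -1.4692

-1.4692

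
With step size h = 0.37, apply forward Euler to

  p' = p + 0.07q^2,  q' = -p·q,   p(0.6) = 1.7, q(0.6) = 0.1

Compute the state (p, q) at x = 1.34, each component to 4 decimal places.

3.1911, 0.0051

Euler on (p,q): p_{n+1} = p_n + h·p', q_{n+1} = q_n + h·q'.
0.600000: (1.700000, 0.100000); f=(1.700700, -0.170000) → (2.329259, 0.037100)
0.970000: (2.329259, 0.037100); f=(2.329355, -0.086416) → (3.191120, 0.005126)
(p(1.34), q(1.34)) ≈ (3.1911, 0.0051)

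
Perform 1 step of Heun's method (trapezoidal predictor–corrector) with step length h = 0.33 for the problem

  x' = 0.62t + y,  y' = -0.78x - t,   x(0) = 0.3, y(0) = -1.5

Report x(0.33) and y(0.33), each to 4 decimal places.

-0.1740, -1.5680

Heun on (x,y): k1 = f(t_n, state_n); k2 = f(t_n + h, state_n + h·k1); state_{n+1} = state_n + (h/2)·(k1 + k2).
0.000000: (0.300000, -1.500000)
  k1 = (-1.500000, -0.234000)
  predictor → (-0.195000, -1.577220)
  k2 = (-1.372620, -0.177900)
  → (-0.173982, -1.567964)
(x(0.33), y(0.33)) ≈ (-0.1740, -1.5680)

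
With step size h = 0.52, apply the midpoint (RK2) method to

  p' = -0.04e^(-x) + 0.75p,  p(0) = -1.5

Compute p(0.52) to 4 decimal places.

Midpoint: k1 = f(x_n, p_n); k2 = f(x_n + h/2, p_n + (h/2)·k1); p_{n+1} = p_n + h·k2.
x=0.000000, p=-1.500000:
  k1 = f(0.000000, -1.500000) = -1.165000
  k2 = f(0.260000, -1.802900) = -1.383017
  p ← -1.500000 + 0.52·(-1.383017) = -2.219169
p(0.52) ≈ -2.2192

-2.2192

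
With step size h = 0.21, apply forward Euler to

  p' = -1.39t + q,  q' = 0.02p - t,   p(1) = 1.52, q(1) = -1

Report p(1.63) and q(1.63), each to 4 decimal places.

-0.3076, -1.7499

Euler on (p,q): p_{n+1} = p_n + h·p', q_{n+1} = q_n + h·q'.
1.000000: (1.520000, -1.000000); f=(-2.390000, -0.969600) → (1.018100, -1.203616)
1.210000: (1.018100, -1.203616); f=(-2.885516, -1.189638) → (0.412142, -1.453440)
1.420000: (0.412142, -1.453440); f=(-3.427240, -1.411757) → (-0.307579, -1.749909)
(p(1.63), q(1.63)) ≈ (-0.3076, -1.7499)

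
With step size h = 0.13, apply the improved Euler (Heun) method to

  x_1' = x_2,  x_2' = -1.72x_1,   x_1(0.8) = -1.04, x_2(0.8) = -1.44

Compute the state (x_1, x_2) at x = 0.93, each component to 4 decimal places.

-1.2121, -1.1865

Heun on (x_1,x_2): k1 = f(x_n, state_n); k2 = f(x_n + h, state_n + h·k1); state_{n+1} = state_n + (h/2)·(k1 + k2).
0.800000: (-1.040000, -1.440000)
  k1 = (-1.440000, 1.788800)
  predictor → (-1.227200, -1.207456)
  k2 = (-1.207456, 2.110784)
  → (-1.212085, -1.186527)
(x_1(0.93), x_2(0.93)) ≈ (-1.2121, -1.1865)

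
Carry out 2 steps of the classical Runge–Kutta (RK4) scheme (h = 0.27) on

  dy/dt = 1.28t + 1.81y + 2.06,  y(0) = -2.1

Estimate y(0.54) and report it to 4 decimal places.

RK4: k1 = f(t_n, y_n); k2 = f(t_n + h/2, y_n + (h/2)·k1); k3 = f(t_n + h/2, y_n + (h/2)·k2); k4 = f(t_n + h, y_n + h·k3); y_{n+1} = y_n + (h/6)·(k1 + 2k2 + 2k3 + k4).
t=0.000000, y=-2.100000:
  k1 = f(0.000000, -2.100000) = -1.741000
  k2 = f(0.135000, -2.335035) = -1.993613
  k3 = f(0.135000, -2.369138) = -2.055339
  k4 = f(0.270000, -2.654942) = -2.399844
  y ← -2.100000 + (0.27/6)·(k1 + 2k2 + 2k3 + k4) = -2.650744
t=0.270000, y=-2.650744:
  k1 = f(0.270000, -2.650744) = -2.392246
  k2 = f(0.405000, -2.973697) = -2.803992
  k3 = f(0.405000, -3.029283) = -2.904602
  k4 = f(0.540000, -3.434986) = -3.466125
  y ← -2.650744 + (0.27/6)·(k1 + 2k2 + 2k3 + k4) = -3.428144
y(0.54) ≈ -3.4281

-3.4281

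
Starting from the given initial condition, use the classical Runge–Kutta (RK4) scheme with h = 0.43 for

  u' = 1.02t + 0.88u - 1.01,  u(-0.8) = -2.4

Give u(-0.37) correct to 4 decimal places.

-4.3506

RK4: k1 = f(t_n, u_n); k2 = f(t_n + h/2, u_n + (h/2)·k1); k3 = f(t_n + h/2, u_n + (h/2)·k2); k4 = f(t_n + h, u_n + h·k3); u_{n+1} = u_n + (h/6)·(k1 + 2k2 + 2k3 + k4).
t=-0.800000, u=-2.400000:
  k1 = f(-0.800000, -2.400000) = -3.938000
  k2 = f(-0.585000, -3.246670) = -4.463770
  k3 = f(-0.585000, -3.359710) = -4.563245
  k4 = f(-0.370000, -4.362195) = -5.226132
  u ← -2.400000 + (0.43/6)·(k1 + 2k2 + 2k3 + k4) = -4.350635
u(-0.37) ≈ -4.3506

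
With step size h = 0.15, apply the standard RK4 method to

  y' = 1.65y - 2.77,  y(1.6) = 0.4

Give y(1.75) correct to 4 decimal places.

0.0409

RK4: k1 = f(s_n, y_n); k2 = f(s_n + h/2, y_n + (h/2)·k1); k3 = f(s_n + h/2, y_n + (h/2)·k2); k4 = f(s_n + h, y_n + h·k3); y_{n+1} = y_n + (h/6)·(k1 + 2k2 + 2k3 + k4).
s=1.600000, y=0.400000:
  k1 = f(1.600000, 0.400000) = -2.110000
  k2 = f(1.675000, 0.241750) = -2.371112
  k3 = f(1.675000, 0.222167) = -2.403425
  k4 = f(1.750000, 0.039486) = -2.704848
  y ← 0.400000 + (0.15/6)·(k1 + 2k2 + 2k3 + k4) = 0.040902
y(1.75) ≈ 0.0409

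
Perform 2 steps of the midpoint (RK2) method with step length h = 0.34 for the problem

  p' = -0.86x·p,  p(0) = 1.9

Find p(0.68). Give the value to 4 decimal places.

Midpoint: k1 = f(x_n, p_n); k2 = f(x_n + h/2, p_n + (h/2)·k1); p_{n+1} = p_n + h·k2.
x=0.000000, p=1.900000:
  k1 = f(0.000000, 1.900000) = 0.000000
  k2 = f(0.170000, 1.900000) = -0.277780
  p ← 1.900000 + 0.34·(-0.277780) = 1.805555
x=0.340000, p=1.805555:
  k1 = f(0.340000, 1.805555) = -0.527944
  k2 = f(0.510000, 1.715804) = -0.752552
  p ← 1.805555 + 0.34·(-0.752552) = 1.549687
p(0.68) ≈ 1.5497

1.5497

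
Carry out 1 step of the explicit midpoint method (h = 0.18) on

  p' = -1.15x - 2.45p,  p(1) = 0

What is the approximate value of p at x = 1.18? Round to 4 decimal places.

-0.1800

Midpoint: k1 = f(x_n, p_n); k2 = f(x_n + h/2, p_n + (h/2)·k1); p_{n+1} = p_n + h·k2.
x=1.000000, p=0.000000:
  k1 = f(1.000000, 0.000000) = -1.150000
  k2 = f(1.090000, -0.103500) = -0.999925
  p ← 0.000000 + 0.18·(-0.999925) = -0.179986
p(1.18) ≈ -0.1800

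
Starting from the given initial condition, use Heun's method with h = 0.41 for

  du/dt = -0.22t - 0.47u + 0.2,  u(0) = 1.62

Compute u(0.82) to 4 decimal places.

1.1730

Heun: k1 = f(t_n, u_n); k2 = f(t_n + h, u_n + h·k1); u_{n+1} = u_n + (h/2)·(k1 + k2).
t=0.000000, u=1.620000:
  k1 = f(0.000000, 1.620000) = -0.561400
  k2 = f(0.410000, 1.389826) = -0.543418
  u ← 1.620000 + (0.41/2)·(-0.561400 + (-0.543418)) = 1.393512
t=0.410000, u=1.393512:
  k1 = f(0.410000, 1.393512) = -0.545151
  k2 = f(0.820000, 1.170000) = -0.530300
  u ← 1.393512 + (0.41/2)·(-0.545151 + (-0.530300)) = 1.173045
u(0.82) ≈ 1.1730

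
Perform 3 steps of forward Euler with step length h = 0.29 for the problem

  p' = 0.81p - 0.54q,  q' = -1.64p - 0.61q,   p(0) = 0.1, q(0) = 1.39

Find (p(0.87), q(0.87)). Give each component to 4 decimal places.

-0.5040, 0.9168

Euler on (p,q): p_{n+1} = p_n + h·p', q_{n+1} = q_n + h·q'.
0.000000: (0.100000, 1.390000); f=(-0.669600, -1.011900) → (-0.094184, 1.096549)
0.290000: (-0.094184, 1.096549); f=(-0.668426, -0.514433) → (-0.288027, 0.947363)
0.580000: (-0.288027, 0.947363); f=(-0.744878, -0.105527) → (-0.504042, 0.916761)
(p(0.87), q(0.87)) ≈ (-0.5040, 0.9168)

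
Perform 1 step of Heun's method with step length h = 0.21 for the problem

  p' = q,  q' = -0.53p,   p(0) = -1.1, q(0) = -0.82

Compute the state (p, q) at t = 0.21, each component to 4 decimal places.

Heun on (p,q): k1 = f(t_n, state_n); k2 = f(t_n + h, state_n + h·k1); state_{n+1} = state_n + (h/2)·(k1 + k2).
0.000000: (-1.100000, -0.820000)
  k1 = (-0.820000, 0.583000)
  predictor → (-1.272200, -0.697570)
  k2 = (-0.697570, 0.674266)
  → (-1.259345, -0.687987)
(p(0.21), q(0.21)) ≈ (-1.2593, -0.6880)

-1.2593, -0.6880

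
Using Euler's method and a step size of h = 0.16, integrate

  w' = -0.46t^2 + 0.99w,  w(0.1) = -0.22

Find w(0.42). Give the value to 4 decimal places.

Euler: w_{n+1} = w_n + h·f(t_n, w_n).
t=0.100000, w=-0.220000: f=-0.222400 → w ← -0.220000 + 0.16·(-0.222400) = -0.255584
t=0.260000, w=-0.255584: f=-0.284124 → w ← -0.255584 + 0.16·(-0.284124) = -0.301044
w(0.42) ≈ -0.3010

-0.3010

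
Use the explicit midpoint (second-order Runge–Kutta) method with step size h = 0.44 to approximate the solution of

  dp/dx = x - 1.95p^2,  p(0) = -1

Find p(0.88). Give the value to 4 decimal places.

-29.1098

Midpoint: k1 = f(x_n, p_n); k2 = f(x_n + h/2, p_n + (h/2)·k1); p_{n+1} = p_n + h·k2.
x=0.000000, p=-1.000000:
  k1 = f(0.000000, -1.000000) = -1.950000
  k2 = f(0.220000, -1.429000) = -3.761980
  p ← -1.000000 + 0.44·(-3.761980) = -2.655271
x=0.440000, p=-2.655271:
  k1 = f(0.440000, -2.655271) = -13.308407
  k2 = f(0.660000, -5.583121) = -60.123911
  p ← -2.655271 + 0.44·(-60.123911) = -29.109792
p(0.88) ≈ -29.1098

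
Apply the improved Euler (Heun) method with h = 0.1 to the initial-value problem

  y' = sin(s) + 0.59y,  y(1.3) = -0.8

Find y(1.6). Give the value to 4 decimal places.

-0.6309

Heun: k1 = f(s_n, y_n); k2 = f(s_n + h, y_n + h·k1); y_{n+1} = y_n + (h/2)·(k1 + k2).
s=1.300000, y=-0.800000:
  k1 = f(1.300000, -0.800000) = 0.491558
  k2 = f(1.400000, -0.750844) = 0.542452
  y ← -0.800000 + (0.1/2)·(0.491558 + 0.542452) = -0.748300
s=1.400000, y=-0.748300:
  k1 = f(1.400000, -0.748300) = 0.543953
  k2 = f(1.500000, -0.693904) = 0.588092
  y ← -0.748300 + (0.1/2)·(0.543953 + 0.588092) = -0.691697
s=1.500000, y=-0.691697:
  k1 = f(1.500000, -0.691697) = 0.589394
  k2 = f(1.600000, -0.632758) = 0.626246
  y ← -0.691697 + (0.1/2)·(0.589394 + 0.626246) = -0.630915
y(1.6) ≈ -0.6309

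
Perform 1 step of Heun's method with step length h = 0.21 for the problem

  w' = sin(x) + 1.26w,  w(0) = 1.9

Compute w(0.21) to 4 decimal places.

Heun: k1 = f(x_n, w_n); k2 = f(x_n + h, w_n + h·k1); w_{n+1} = w_n + (h/2)·(k1 + k2).
x=0.000000, w=1.900000:
  k1 = f(0.000000, 1.900000) = 2.394000
  k2 = f(0.210000, 2.402740) = 3.235912
  w ← 1.900000 + (0.21/2)·(2.394000 + 3.235912) = 2.491141
w(0.21) ≈ 2.4911

2.4911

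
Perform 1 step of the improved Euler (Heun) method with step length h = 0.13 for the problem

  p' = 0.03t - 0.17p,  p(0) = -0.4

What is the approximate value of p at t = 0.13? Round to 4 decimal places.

-0.3910

Heun: k1 = f(t_n, p_n); k2 = f(t_n + h, p_n + h·k1); p_{n+1} = p_n + (h/2)·(k1 + k2).
t=0.000000, p=-0.400000:
  k1 = f(0.000000, -0.400000) = 0.068000
  k2 = f(0.130000, -0.391160) = 0.070397
  p ← -0.400000 + (0.13/2)·(0.068000 + 0.070397) = -0.391004
p(0.13) ≈ -0.3910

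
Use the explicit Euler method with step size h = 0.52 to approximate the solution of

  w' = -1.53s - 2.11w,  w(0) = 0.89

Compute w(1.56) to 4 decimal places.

-0.7880

Euler: w_{n+1} = w_n + h·f(s_n, w_n).
s=0.000000, w=0.890000: f=-1.877900 → w ← 0.890000 + 0.52·(-1.877900) = -0.086508
s=0.520000, w=-0.086508: f=-0.613068 → w ← -0.086508 + 0.52·(-0.613068) = -0.405303
s=1.040000, w=-0.405303: f=-0.736010 → w ← -0.405303 + 0.52·(-0.736010) = -0.788029
w(1.56) ≈ -0.7880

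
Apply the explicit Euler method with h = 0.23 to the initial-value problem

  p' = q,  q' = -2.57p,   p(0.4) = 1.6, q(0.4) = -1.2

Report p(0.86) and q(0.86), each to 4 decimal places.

Euler on (p,q): p_{n+1} = p_n + h·p', q_{n+1} = q_n + h·q'.
0.400000: (1.600000, -1.200000); f=(-1.200000, -4.112000) → (1.324000, -2.145760)
0.630000: (1.324000, -2.145760); f=(-2.145760, -3.402680) → (0.830475, -2.928376)
(p(0.86), q(0.86)) ≈ (0.8305, -2.9284)

0.8305, -2.9284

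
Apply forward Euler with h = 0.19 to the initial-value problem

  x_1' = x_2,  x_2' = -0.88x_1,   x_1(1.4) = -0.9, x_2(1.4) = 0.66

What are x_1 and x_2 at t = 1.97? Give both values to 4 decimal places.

Euler on (x_1,x_2): x_1_{n+1} = x_1_n + h·x_1', x_2_{n+1} = x_2_n + h·x_2'.
1.400000: (-0.900000, 0.660000); f=(0.660000, 0.792000) → (-0.774600, 0.810480)
1.590000: (-0.774600, 0.810480); f=(0.810480, 0.681648) → (-0.620609, 0.939993)
1.780000: (-0.620609, 0.939993); f=(0.939993, 0.546136) → (-0.442010, 1.043759)
(x_1(1.97), x_2(1.97)) ≈ (-0.4420, 1.0438)

-0.4420, 1.0438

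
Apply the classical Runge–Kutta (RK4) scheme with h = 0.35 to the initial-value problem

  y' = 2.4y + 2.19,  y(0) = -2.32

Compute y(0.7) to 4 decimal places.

-8.4382

RK4: k1 = f(t_n, y_n); k2 = f(t_n + h/2, y_n + (h/2)·k1); k3 = f(t_n + h/2, y_n + (h/2)·k2); k4 = f(t_n + h, y_n + h·k3); y_{n+1} = y_n + (h/6)·(k1 + 2k2 + 2k3 + k4).
t=0.000000, y=-2.320000:
  k1 = f(0.000000, -2.320000) = -3.378000
  k2 = f(0.175000, -2.911150) = -4.796760
  k3 = f(0.175000, -3.159433) = -5.392639
  k4 = f(0.350000, -4.207424) = -7.907817
  y ← -2.320000 + (0.35/6)·(k1 + 2k2 + 2k3 + k4) = -4.167103
t=0.350000, y=-4.167103:
  k1 = f(0.350000, -4.167103) = -7.811046
  k2 = f(0.525000, -5.534036) = -11.091686
  k3 = f(0.525000, -6.108148) = -12.469554
  k4 = f(0.700000, -8.531446) = -18.285472
  y ← -4.167103 + (0.35/6)·(k1 + 2k2 + 2k3 + k4) = -8.438211
y(0.7) ≈ -8.4382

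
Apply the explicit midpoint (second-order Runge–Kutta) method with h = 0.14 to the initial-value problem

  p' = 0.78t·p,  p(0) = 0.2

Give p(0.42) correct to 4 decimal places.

0.2142

Midpoint: k1 = f(t_n, p_n); k2 = f(t_n + h/2, p_n + (h/2)·k1); p_{n+1} = p_n + h·k2.
t=0.000000, p=0.200000:
  k1 = f(0.000000, 0.200000) = 0.000000
  k2 = f(0.070000, 0.200000) = 0.010920
  p ← 0.200000 + 0.14·0.010920 = 0.201529
t=0.140000, p=0.201529:
  k1 = f(0.140000, 0.201529) = 0.022007
  k2 = f(0.210000, 0.203069) = 0.033263
  p ← 0.201529 + 0.14·0.033263 = 0.206186
t=0.280000, p=0.206186:
  k1 = f(0.280000, 0.206186) = 0.045031
  k2 = f(0.350000, 0.209338) = 0.057149
  p ← 0.206186 + 0.14·0.057149 = 0.214186
p(0.42) ≈ 0.2142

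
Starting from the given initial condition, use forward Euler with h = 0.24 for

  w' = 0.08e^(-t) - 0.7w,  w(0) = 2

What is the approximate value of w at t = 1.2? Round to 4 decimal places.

0.8386

Euler: w_{n+1} = w_n + h·f(t_n, w_n).
t=0.000000, w=2.000000: f=-1.320000 → w ← 2.000000 + 0.24·(-1.320000) = 1.683200
t=0.240000, w=1.683200: f=-1.115310 → w ← 1.683200 + 0.24·(-1.115310) = 1.415526
t=0.480000, w=1.415526: f=-0.941365 → w ← 1.415526 + 0.24·(-0.941365) = 1.189598
t=0.720000, w=1.189598: f=-0.793778 → w ← 1.189598 + 0.24·(-0.793778) = 0.999091
t=0.960000, w=0.999091: f=-0.668732 → w ← 0.999091 + 0.24·(-0.668732) = 0.838595
w(1.2) ≈ 0.8386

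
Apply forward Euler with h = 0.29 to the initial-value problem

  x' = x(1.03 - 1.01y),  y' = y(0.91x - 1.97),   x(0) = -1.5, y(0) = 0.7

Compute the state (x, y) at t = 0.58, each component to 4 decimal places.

Euler on (x,y): x_{n+1} = x_n + h·x', y_{n+1} = y_n + h·y'.
0.000000: (-1.500000, 0.700000); f=(-0.484500, -2.334500) → (-1.640505, 0.022995)
0.290000: (-1.640505, 0.022995); f=(-1.651620, -0.079628) → (-2.119475, -0.000097)
(x(0.58), y(0.58)) ≈ (-2.1195, -0.0001)

-2.1195, -0.0001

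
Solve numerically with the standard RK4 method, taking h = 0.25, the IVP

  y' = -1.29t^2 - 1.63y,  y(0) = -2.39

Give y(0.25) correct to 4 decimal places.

RK4: k1 = f(t_n, y_n); k2 = f(t_n + h/2, y_n + (h/2)·k1); k3 = f(t_n + h/2, y_n + (h/2)·k2); k4 = f(t_n + h, y_n + h·k3); y_{n+1} = y_n + (h/6)·(k1 + 2k2 + 2k3 + k4).
t=0.000000, y=-2.390000:
  k1 = f(0.000000, -2.390000) = 3.895700
  k2 = f(0.125000, -1.903038) = 3.081795
  k3 = f(0.125000, -2.004776) = 3.247628
  k4 = f(0.250000, -1.578093) = 2.491667
  y ← -2.390000 + (0.25/6)·(k1 + 2k2 + 2k3 + k4) = -1.596408
y(0.25) ≈ -1.5964

-1.5964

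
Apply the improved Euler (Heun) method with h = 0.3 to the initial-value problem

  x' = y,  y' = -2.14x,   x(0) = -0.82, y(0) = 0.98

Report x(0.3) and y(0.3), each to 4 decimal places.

Heun on (x,y): k1 = f(t_n, state_n); k2 = f(t_n + h, state_n + h·k1); state_{n+1} = state_n + (h/2)·(k1 + k2).
0.000000: (-0.820000, 0.980000)
  k1 = (0.980000, 1.754800)
  predictor → (-0.526000, 1.506440)
  k2 = (1.506440, 1.125640)
  → (-0.447034, 1.412066)
(x(0.3), y(0.3)) ≈ (-0.4470, 1.4121)

-0.4470, 1.4121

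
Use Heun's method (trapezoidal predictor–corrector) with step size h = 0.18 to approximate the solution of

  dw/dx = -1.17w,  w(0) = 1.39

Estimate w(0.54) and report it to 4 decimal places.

0.7430

Heun: k1 = f(x_n, w_n); k2 = f(x_n + h, w_n + h·k1); w_{n+1} = w_n + (h/2)·(k1 + k2).
x=0.000000, w=1.390000:
  k1 = f(0.000000, 1.390000) = -1.626300
  k2 = f(0.180000, 1.097266) = -1.283801
  w ← 1.390000 + (0.18/2)·(-1.626300 + (-1.283801)) = 1.128091
x=0.180000, w=1.128091:
  k1 = f(0.180000, 1.128091) = -1.319866
  k2 = f(0.360000, 0.890515) = -1.041902
  w ← 1.128091 + (0.18/2)·(-1.319866 + (-1.041902)) = 0.915532
x=0.360000, w=0.915532:
  k1 = f(0.360000, 0.915532) = -1.071172
  k2 = f(0.540000, 0.722721) = -0.845583
  w ← 0.915532 + (0.18/2)·(-1.071172 + (-0.845583)) = 0.743024
w(0.54) ≈ 0.7430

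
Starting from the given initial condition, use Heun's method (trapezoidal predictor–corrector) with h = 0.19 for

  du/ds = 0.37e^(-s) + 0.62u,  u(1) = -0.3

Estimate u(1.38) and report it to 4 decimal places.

Heun: k1 = f(s_n, u_n); k2 = f(s_n + h, u_n + h·k1); u_{n+1} = u_n + (h/2)·(k1 + k2).
s=1.000000, u=-0.300000:
  k1 = f(1.000000, -0.300000) = -0.049885
  k2 = f(1.190000, -0.309478) = -0.079315
  u ← -0.300000 + (0.19/2)·(-0.049885 + (-0.079315)) = -0.312274
s=1.190000, u=-0.312274:
  k1 = f(1.190000, -0.312274) = -0.081048
  k2 = f(1.380000, -0.327673) = -0.110073
  u ← -0.312274 + (0.19/2)·(-0.081048 + (-0.110073)) = -0.330430
u(1.38) ≈ -0.3304

-0.3304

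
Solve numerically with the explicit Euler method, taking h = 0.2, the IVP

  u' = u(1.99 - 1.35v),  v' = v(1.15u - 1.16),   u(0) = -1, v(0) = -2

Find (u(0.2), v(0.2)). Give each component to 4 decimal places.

-1.9380, -1.0760

Euler on (u,v): u_{n+1} = u_n + h·u', v_{n+1} = v_n + h·v'.
0.000000: (-1.000000, -2.000000); f=(-4.690000, 4.620000) → (-1.938000, -1.076000)
(u(0.2), v(0.2)) ≈ (-1.9380, -1.0760)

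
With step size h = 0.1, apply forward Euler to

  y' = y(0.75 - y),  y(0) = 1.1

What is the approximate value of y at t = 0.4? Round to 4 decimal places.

0.9748

Euler: y_{n+1} = y_n + h·f(t_n, y_n).
t=0.000000, y=1.100000: f=-0.385000 → y ← 1.100000 + 0.1·(-0.385000) = 1.061500
t=0.100000, y=1.061500: f=-0.330657 → y ← 1.061500 + 0.1·(-0.330657) = 1.028434
t=0.200000, y=1.028434: f=-0.286351 → y ← 1.028434 + 0.1·(-0.286351) = 0.999799
t=0.300000, y=0.999799: f=-0.249749 → y ← 0.999799 + 0.1·(-0.249749) = 0.974824
y(0.4) ≈ 0.9748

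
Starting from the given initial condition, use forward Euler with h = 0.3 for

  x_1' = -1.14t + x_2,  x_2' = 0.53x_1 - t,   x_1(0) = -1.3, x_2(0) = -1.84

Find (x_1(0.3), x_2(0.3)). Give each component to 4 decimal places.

Euler on (x_1,x_2): x_1_{n+1} = x_1_n + h·x_1', x_2_{n+1} = x_2_n + h·x_2'.
0.000000: (-1.300000, -1.840000); f=(-1.840000, -0.689000) → (-1.852000, -2.046700)
(x_1(0.3), x_2(0.3)) ≈ (-1.8520, -2.0467)

-1.8520, -2.0467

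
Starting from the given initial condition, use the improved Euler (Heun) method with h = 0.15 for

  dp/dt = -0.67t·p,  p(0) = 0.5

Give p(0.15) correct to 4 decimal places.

Heun: k1 = f(t_n, p_n); k2 = f(t_n + h, p_n + h·k1); p_{n+1} = p_n + (h/2)·(k1 + k2).
t=0.000000, p=0.500000:
  k1 = f(0.000000, 0.500000) = 0.000000
  k2 = f(0.150000, 0.500000) = -0.050250
  p ← 0.500000 + (0.15/2)·(0.000000 + (-0.050250)) = 0.496231
p(0.15) ≈ 0.4962

0.4962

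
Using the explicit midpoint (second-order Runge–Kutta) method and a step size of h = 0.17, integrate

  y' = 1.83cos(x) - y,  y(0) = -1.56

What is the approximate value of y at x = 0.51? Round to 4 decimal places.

-0.2465

Midpoint: k1 = f(x_n, y_n); k2 = f(x_n + h/2, y_n + (h/2)·k1); y_{n+1} = y_n + h·k2.
x=0.000000, y=-1.560000:
  k1 = f(0.000000, -1.560000) = 3.390000
  k2 = f(0.085000, -1.271850) = 3.095243
  y ← -1.560000 + 0.17·3.095243 = -1.033809
x=0.170000, y=-1.033809:
  k1 = f(0.170000, -1.033809) = 2.837429
  k2 = f(0.255000, -0.792627) = 2.563451
  y ← -1.033809 + 0.17·2.563451 = -0.598022
x=0.340000, y=-0.598022:
  k1 = f(0.340000, -0.598022) = 2.323263
  k2 = f(0.425000, -0.400545) = 2.067746
  y ← -0.598022 + 0.17·2.067746 = -0.246505
y(0.51) ≈ -0.2465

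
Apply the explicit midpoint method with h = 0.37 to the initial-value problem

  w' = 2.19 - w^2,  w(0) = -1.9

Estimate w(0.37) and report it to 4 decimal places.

-2.8203

Midpoint: k1 = f(t_n, w_n); k2 = f(t_n + h/2, w_n + (h/2)·k1); w_{n+1} = w_n + h·k2.
t=0.000000, w=-1.900000:
  k1 = f(0.000000, -1.900000) = -1.420000
  k2 = f(0.185000, -2.162700) = -2.487271
  w ← -1.900000 + 0.37·(-2.487271) = -2.820290
w(0.37) ≈ -2.8203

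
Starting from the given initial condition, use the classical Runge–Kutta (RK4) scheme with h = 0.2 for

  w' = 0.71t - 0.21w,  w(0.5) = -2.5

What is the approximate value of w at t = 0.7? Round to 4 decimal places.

RK4: k1 = f(t_n, w_n); k2 = f(t_n + h/2, w_n + (h/2)·k1); k3 = f(t_n + h/2, w_n + (h/2)·k2); k4 = f(t_n + h, w_n + h·k3); w_{n+1} = w_n + (h/6)·(k1 + 2k2 + 2k3 + k4).
t=0.500000, w=-2.500000:
  k1 = f(0.500000, -2.500000) = 0.880000
  k2 = f(0.600000, -2.412000) = 0.932520
  k3 = f(0.600000, -2.406748) = 0.931417
  k4 = f(0.700000, -2.313717) = 0.982880
  w ← -2.500000 + (0.2/6)·(k1 + 2k2 + 2k3 + k4) = -2.313642
w(0.7) ≈ -2.3136

-2.3136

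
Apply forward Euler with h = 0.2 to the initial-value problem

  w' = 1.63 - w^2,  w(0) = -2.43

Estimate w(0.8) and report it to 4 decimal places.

-29.8159

Euler: w_{n+1} = w_n + h·f(x_n, w_n).
x=0.000000, w=-2.430000: f=-4.274900 → w ← -2.430000 + 0.2·(-4.274900) = -3.284980
x=0.200000, w=-3.284980: f=-9.161094 → w ← -3.284980 + 0.2·(-9.161094) = -5.117199
x=0.400000, w=-5.117199: f=-24.555723 → w ← -5.117199 + 0.2·(-24.555723) = -10.028343
x=0.600000, w=-10.028343: f=-98.937669 → w ← -10.028343 + 0.2·(-98.937669) = -29.815877
w(0.8) ≈ -29.8159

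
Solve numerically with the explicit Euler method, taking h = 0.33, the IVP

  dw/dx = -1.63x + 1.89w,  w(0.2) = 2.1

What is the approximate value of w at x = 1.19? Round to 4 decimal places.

7.7804

Euler: w_{n+1} = w_n + h·f(x_n, w_n).
x=0.200000, w=2.100000: f=3.643000 → w ← 2.100000 + 0.33·3.643000 = 3.302190
x=0.530000, w=3.302190: f=5.377239 → w ← 3.302190 + 0.33·5.377239 = 5.076679
x=0.860000, w=5.076679: f=8.193123 → w ← 5.076679 + 0.33·8.193123 = 7.780410
w(1.19) ≈ 7.7804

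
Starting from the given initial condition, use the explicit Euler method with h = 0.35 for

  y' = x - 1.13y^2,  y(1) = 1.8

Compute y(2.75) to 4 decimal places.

1.4693

Euler: y_{n+1} = y_n + h·f(x_n, y_n).
x=1.000000, y=1.800000: f=-2.661200 → y ← 1.800000 + 0.35·(-2.661200) = 0.868580
x=1.350000, y=0.868580: f=0.497493 → y ← 0.868580 + 0.35·0.497493 = 1.042702
x=1.700000, y=1.042702: f=0.471432 → y ← 1.042702 + 0.35·0.471432 = 1.207704
x=2.050000, y=1.207704: f=0.401841 → y ← 1.207704 + 0.35·0.401841 = 1.348348
x=2.400000, y=1.348348: f=0.345613 → y ← 1.348348 + 0.35·0.345613 = 1.469312
y(2.75) ≈ 1.4693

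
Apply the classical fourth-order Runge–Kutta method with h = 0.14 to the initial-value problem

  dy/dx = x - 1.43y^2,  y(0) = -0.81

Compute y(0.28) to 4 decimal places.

-1.1458

RK4: k1 = f(x_n, y_n); k2 = f(x_n + h/2, y_n + (h/2)·k1); k3 = f(x_n + h/2, y_n + (h/2)·k2); k4 = f(x_n + h, y_n + h·k3); y_{n+1} = y_n + (h/6)·(k1 + 2k2 + 2k3 + k4).
x=0.000000, y=-0.810000:
  k1 = f(0.000000, -0.810000) = -0.938223
  k2 = f(0.070000, -0.875676) = -1.026535
  k3 = f(0.070000, -0.881857) = -1.042072
  k4 = f(0.140000, -0.955890) = -1.166628
  y ← -0.810000 + (0.14/6)·(k1 + 2k2 + 2k3 + k4) = -0.955648
x=0.140000, y=-0.955648:
  k1 = f(0.140000, -0.955648) = -1.165967
  k2 = f(0.210000, -1.037266) = -1.328566
  k3 = f(0.210000, -1.048648) = -1.362517
  k4 = f(0.280000, -1.146401) = -1.599355
  y ← -0.955648 + (0.14/6)·(k1 + 2k2 + 2k3 + k4) = -1.145756
y(0.28) ≈ -1.1458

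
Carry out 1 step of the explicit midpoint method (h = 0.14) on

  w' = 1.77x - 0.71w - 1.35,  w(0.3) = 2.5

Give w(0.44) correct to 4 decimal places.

2.1722

Midpoint: k1 = f(x_n, w_n); k2 = f(x_n + h/2, w_n + (h/2)·k1); w_{n+1} = w_n + h·k2.
x=0.300000, w=2.500000:
  k1 = f(0.300000, 2.500000) = -2.594000
  k2 = f(0.370000, 2.318420) = -2.341178
  w ← 2.500000 + 0.14·(-2.341178) = 2.172235
w(0.44) ≈ 2.1722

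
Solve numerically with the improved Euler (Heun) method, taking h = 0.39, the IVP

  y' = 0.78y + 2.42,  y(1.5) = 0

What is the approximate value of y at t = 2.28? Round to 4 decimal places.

Heun: k1 = f(t_n, y_n); k2 = f(t_n + h, y_n + h·k1); y_{n+1} = y_n + (h/2)·(k1 + k2).
t=1.500000, y=0.000000:
  k1 = f(1.500000, 0.000000) = 2.420000
  k2 = f(1.890000, 0.943800) = 3.156164
  y ← 0.000000 + (0.39/2)·(2.420000 + 3.156164) = 1.087352
t=1.890000, y=1.087352:
  k1 = f(1.890000, 1.087352) = 3.268135
  k2 = f(2.280000, 2.361924) = 4.262301
  y ← 1.087352 + (0.39/2)·(3.268135 + 4.262301) = 2.555787
y(2.28) ≈ 2.5558

2.5558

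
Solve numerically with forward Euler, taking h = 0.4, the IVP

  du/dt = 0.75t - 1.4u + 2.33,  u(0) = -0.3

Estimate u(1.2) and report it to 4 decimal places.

1.7898

Euler: u_{n+1} = u_n + h·f(t_n, u_n).
t=0.000000, u=-0.300000: f=2.750000 → u ← -0.300000 + 0.4·2.750000 = 0.800000
t=0.400000, u=0.800000: f=1.510000 → u ← 0.800000 + 0.4·1.510000 = 1.404000
t=0.800000, u=1.404000: f=0.964400 → u ← 1.404000 + 0.4·0.964400 = 1.789760
u(1.2) ≈ 1.7898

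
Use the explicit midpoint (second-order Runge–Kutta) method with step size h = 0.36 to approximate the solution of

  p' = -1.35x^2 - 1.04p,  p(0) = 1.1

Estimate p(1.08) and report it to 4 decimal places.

-0.0741

Midpoint: k1 = f(x_n, p_n); k2 = f(x_n + h/2, p_n + (h/2)·k1); p_{n+1} = p_n + h·k2.
x=0.000000, p=1.100000:
  k1 = f(0.000000, 1.100000) = -1.144000
  k2 = f(0.180000, 0.894080) = -0.973583
  p ← 1.100000 + 0.36·(-0.973583) = 0.749510
x=0.360000, p=0.749510:
  k1 = f(0.360000, 0.749510) = -0.954450
  k2 = f(0.540000, 0.577709) = -0.994477
  p ← 0.749510 + 0.36·(-0.994477) = 0.391498
x=0.720000, p=0.391498:
  k1 = f(0.720000, 0.391498) = -1.106998
  k2 = f(0.900000, 0.192239) = -1.293428
  p ← 0.391498 + 0.36·(-1.293428) = -0.074136
p(1.08) ≈ -0.0741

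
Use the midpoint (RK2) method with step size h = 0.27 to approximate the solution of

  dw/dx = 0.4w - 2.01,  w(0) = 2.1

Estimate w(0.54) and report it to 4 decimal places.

1.3962

Midpoint: k1 = f(x_n, w_n); k2 = f(x_n + h/2, w_n + (h/2)·k1); w_{n+1} = w_n + h·k2.
x=0.000000, w=2.100000:
  k1 = f(0.000000, 2.100000) = -1.170000
  k2 = f(0.135000, 1.942050) = -1.233180
  w ← 2.100000 + 0.27·(-1.233180) = 1.767041
x=0.270000, w=1.767041:
  k1 = f(0.270000, 1.767041) = -1.303183
  k2 = f(0.405000, 1.591112) = -1.373555
  w ← 1.767041 + 0.27·(-1.373555) = 1.396181
w(0.54) ≈ 1.3962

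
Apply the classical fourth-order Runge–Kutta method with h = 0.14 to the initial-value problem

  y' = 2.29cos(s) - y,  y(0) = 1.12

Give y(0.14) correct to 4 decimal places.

RK4: k1 = f(s_n, y_n); k2 = f(s_n + h/2, y_n + (h/2)·k1); k3 = f(s_n + h/2, y_n + (h/2)·k2); k4 = f(s_n + h, y_n + h·k3); y_{n+1} = y_n + (h/6)·(k1 + 2k2 + 2k3 + k4).
s=0.000000, y=1.120000:
  k1 = f(0.000000, 1.120000) = 1.170000
  k2 = f(0.070000, 1.201900) = 1.082492
  k3 = f(0.070000, 1.195774) = 1.088617
  k4 = f(0.140000, 1.272406) = 0.995188
  y ← 1.120000 + (0.14/6)·(k1 + 2k2 + 2k3 + k4) = 1.271839
y(0.14) ≈ 1.2718

1.2718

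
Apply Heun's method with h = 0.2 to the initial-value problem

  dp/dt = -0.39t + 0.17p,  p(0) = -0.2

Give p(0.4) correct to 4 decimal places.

Heun: k1 = f(t_n, p_n); k2 = f(t_n + h, p_n + h·k1); p_{n+1} = p_n + (h/2)·(k1 + k2).
t=0.000000, p=-0.200000:
  k1 = f(0.000000, -0.200000) = -0.034000
  k2 = f(0.200000, -0.206800) = -0.113156
  p ← -0.200000 + (0.2/2)·(-0.034000 + (-0.113156)) = -0.214716
t=0.200000, p=-0.214716:
  k1 = f(0.200000, -0.214716) = -0.114502
  k2 = f(0.400000, -0.237616) = -0.196395
  p ← -0.214716 + (0.2/2)·(-0.114502 + (-0.196395)) = -0.245805
p(0.4) ≈ -0.2458

-0.2458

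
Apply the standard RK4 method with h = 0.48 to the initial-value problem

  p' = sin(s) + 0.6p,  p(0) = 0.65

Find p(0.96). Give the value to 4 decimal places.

RK4: k1 = f(s_n, p_n); k2 = f(s_n + h/2, p_n + (h/2)·k1); k3 = f(s_n + h/2, p_n + (h/2)·k2); k4 = f(s_n + h, p_n + h·k3); p_{n+1} = p_n + (h/6)·(k1 + 2k2 + 2k3 + k4).
s=0.000000, p=0.650000:
  k1 = f(0.000000, 0.650000) = 0.390000
  k2 = f(0.240000, 0.743600) = 0.683863
  k3 = f(0.240000, 0.814127) = 0.726179
  k4 = f(0.480000, 0.998566) = 1.060919
  p ← 0.650000 + (0.48/6)·(k1 + 2k2 + 2k3 + k4) = 0.991680
s=0.480000, p=0.991680:
  k1 = f(0.480000, 0.991680) = 1.056787
  k2 = f(0.720000, 1.245309) = 1.406570
  k3 = f(0.720000, 1.329257) = 1.456939
  k4 = f(0.960000, 1.691011) = 1.833798
  p ← 0.991680 + (0.48/6)·(k1 + 2k2 + 2k3 + k4) = 1.681088
p(0.96) ≈ 1.6811

1.6811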